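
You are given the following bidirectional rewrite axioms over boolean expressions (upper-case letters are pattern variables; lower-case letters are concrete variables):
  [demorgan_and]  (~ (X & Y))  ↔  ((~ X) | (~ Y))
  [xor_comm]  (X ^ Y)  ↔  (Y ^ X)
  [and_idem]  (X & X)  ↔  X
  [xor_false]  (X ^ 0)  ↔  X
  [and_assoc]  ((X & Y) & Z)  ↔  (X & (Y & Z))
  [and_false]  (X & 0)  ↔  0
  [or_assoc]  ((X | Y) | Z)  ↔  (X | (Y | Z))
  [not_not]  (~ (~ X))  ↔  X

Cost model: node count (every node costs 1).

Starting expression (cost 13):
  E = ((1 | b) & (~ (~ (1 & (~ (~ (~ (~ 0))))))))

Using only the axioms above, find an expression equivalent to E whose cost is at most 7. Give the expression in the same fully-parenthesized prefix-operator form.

1. [not_not →] (~ (~ (~ (~ 0))))  →  (~ (~ 0));  E = ((1 | b) & (~ (~ (1 & (~ (~ 0))))))
2. [not_not →] (~ (~ 0))  →  0;  E = ((1 | b) & (~ (~ (1 & 0))))
3. [not_not →] (~ (~ (1 & 0)))  →  (1 & 0);  cost 7 ≤ 7, done

((1 | b) & (1 & 0))   [cost 7]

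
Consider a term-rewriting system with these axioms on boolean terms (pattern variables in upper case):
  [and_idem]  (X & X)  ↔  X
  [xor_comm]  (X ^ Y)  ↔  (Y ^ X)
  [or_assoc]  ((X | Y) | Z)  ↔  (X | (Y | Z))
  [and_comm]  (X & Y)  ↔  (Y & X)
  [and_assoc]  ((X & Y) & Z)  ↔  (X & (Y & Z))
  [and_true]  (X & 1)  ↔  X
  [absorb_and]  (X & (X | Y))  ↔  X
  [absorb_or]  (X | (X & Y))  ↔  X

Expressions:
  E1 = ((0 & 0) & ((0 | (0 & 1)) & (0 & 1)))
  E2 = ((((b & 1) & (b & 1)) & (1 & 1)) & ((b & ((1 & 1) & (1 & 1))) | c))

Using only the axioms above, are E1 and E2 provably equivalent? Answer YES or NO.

NO

Every axiom is a valid identity, so a rewrite proof would force E1 and E2 to agree under every assignment.
At b=1, c=0: E1 = 0 but E2 = 1; they differ, so no derivation exists.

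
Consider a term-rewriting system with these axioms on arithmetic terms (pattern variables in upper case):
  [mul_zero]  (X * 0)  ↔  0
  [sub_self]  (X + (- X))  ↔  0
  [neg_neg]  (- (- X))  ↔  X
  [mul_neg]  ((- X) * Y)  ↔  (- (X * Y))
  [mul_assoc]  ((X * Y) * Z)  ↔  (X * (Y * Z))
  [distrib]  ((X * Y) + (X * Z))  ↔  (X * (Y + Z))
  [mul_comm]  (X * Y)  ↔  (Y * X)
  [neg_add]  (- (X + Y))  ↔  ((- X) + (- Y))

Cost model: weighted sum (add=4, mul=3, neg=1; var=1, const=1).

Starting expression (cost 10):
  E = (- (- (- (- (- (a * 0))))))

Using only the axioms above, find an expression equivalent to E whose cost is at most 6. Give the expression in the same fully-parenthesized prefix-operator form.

1. [mul_comm →] (a * 0)  →  (0 * a);  E = (- (- (- (- (- (0 * a))))))
2. [neg_neg →] (- (- (- (- (0 * a)))))  →  (- (- (0 * a)));  E = (- (- (- (0 * a))))
3. [neg_neg →] (- (- (0 * a)))  →  (0 * a);  cost 6 ≤ 6, done

(- (0 * a))   [cost 6]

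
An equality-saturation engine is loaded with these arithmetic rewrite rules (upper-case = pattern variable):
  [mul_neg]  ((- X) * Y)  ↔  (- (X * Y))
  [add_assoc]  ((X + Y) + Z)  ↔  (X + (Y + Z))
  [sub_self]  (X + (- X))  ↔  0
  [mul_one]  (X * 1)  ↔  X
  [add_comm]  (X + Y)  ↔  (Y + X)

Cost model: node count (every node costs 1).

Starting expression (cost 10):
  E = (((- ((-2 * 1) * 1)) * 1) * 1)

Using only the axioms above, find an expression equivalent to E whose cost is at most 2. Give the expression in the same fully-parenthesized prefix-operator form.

(- -2)   [cost 2]

(1) (-2 * 1)  =[mul_one →]=  -2    ⊢ (((- (-2 * 1)) * 1) * 1)
(2) (-2 * 1)  =[mul_one →]=  -2    ⊢ (((- -2) * 1) * 1)
(3) ((- -2) * 1)  =[mul_one →]=  (- -2)    ⊢ ((- -2) * 1)
(4) ((- -2) * 1)  =[mul_one →]=  (- -2)    ⊢ cost 2, within 2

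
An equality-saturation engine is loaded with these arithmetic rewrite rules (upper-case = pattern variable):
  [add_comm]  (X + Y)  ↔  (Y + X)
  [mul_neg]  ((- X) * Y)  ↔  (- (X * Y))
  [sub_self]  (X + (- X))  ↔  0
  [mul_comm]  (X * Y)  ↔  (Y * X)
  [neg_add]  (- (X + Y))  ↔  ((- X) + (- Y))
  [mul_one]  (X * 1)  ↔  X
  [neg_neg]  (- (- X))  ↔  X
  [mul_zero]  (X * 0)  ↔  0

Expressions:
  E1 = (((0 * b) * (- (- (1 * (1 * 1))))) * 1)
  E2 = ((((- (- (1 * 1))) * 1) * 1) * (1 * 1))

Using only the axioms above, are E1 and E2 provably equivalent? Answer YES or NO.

All listed rules preserve value, hence provable equivalence implies equal values everywhere; look for a separating assignment.
b=0 gives E1 ↦ 0, E2 ↦ 1; values differ ⇒ not provably equivalent.

NO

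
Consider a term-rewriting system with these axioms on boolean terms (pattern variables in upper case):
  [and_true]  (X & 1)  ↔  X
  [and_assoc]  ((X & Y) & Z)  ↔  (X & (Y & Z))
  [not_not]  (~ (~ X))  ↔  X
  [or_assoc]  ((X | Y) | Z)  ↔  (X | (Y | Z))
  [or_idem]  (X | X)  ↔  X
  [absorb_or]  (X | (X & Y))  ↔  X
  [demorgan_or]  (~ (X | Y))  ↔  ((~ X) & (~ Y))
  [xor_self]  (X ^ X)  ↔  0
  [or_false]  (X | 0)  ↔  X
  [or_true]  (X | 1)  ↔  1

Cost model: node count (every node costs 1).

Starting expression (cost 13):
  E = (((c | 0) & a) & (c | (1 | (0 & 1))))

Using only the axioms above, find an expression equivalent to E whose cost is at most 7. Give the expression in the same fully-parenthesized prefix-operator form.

((c & a) & (c | 1))   [cost 7]

1. [and_true →] (0 & 1)  →  0;  E = (((c | 0) & a) & (c | (1 | 0)))
2. [or_false →] (1 | 0)  →  1;  E = (((c | 0) & a) & (c | 1))
3. [or_false →] (c | 0)  →  c;  cost 7 ≤ 7, done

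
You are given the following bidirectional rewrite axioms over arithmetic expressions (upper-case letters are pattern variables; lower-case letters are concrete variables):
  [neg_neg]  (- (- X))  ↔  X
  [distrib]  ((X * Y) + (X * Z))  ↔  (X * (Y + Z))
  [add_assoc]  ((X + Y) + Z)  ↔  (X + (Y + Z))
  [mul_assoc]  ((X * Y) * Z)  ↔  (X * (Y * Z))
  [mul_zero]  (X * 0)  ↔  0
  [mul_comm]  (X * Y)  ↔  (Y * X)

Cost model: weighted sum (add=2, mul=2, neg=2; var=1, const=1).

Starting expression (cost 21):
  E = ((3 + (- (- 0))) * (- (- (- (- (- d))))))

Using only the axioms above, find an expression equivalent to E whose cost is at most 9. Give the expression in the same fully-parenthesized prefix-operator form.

1. [neg_neg →] (- (- (- (- d))))  →  (- (- d));  E = ((3 + (- (- 0))) * (- (- (- d))))
2. [neg_neg →] (- (- 0))  →  0;  E = ((3 + 0) * (- (- (- d))))
3. [neg_neg →] (- (- d))  →  d;  cost 9 ≤ 9, done

((3 + 0) * (- d))   [cost 9]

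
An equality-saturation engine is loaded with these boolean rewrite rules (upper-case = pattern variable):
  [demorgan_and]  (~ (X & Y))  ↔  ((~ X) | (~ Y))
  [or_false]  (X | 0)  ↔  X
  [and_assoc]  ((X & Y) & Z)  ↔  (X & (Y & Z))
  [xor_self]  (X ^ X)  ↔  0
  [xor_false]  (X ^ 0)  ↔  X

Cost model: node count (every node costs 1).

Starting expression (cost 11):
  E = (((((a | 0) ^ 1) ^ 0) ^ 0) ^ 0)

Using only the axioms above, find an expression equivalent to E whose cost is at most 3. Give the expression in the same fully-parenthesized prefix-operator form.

(a ^ 1)   [cost 3]

1. [xor_false →] ((((a | 0) ^ 1) ^ 0) ^ 0)  →  (((a | 0) ^ 1) ^ 0);  E = ((((a | 0) ^ 1) ^ 0) ^ 0)
2. [xor_false →] ((((a | 0) ^ 1) ^ 0) ^ 0)  →  (((a | 0) ^ 1) ^ 0)
3. [xor_false →] (((a | 0) ^ 1) ^ 0)  →  ((a | 0) ^ 1)
4. [or_false →] (a | 0)  →  a;  cost 3 ≤ 3, done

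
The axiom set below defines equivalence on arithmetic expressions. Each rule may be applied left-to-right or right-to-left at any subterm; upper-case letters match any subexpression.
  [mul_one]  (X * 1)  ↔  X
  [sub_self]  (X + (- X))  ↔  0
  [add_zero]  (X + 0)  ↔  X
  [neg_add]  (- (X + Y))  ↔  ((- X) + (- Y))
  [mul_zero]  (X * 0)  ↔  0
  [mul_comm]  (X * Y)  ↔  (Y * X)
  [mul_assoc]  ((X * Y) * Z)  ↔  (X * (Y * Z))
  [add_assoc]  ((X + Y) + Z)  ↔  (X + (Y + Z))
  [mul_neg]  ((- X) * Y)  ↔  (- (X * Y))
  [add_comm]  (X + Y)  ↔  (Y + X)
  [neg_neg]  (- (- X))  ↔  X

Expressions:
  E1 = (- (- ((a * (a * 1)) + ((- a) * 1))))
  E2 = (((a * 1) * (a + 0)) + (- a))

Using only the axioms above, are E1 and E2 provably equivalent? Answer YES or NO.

(1) (- (- ((a * (a * 1)) + ((- a) * 1))))  =[neg_neg →]=  ((a * (a * 1)) + ((- a) * 1))
(2) ((- a) * 1)  =[mul_one →]=  (- a)    ⊢ ((a * (a * 1)) + (- a))
(3) (a * 1)  =[mul_one →]=  a    ⊢ ((a * a) + (- a))
(4) a  =[add_zero ←]=  (a + 0)    ⊢ (((a + 0) * a) + (- a))
(5) ((a + 0) * a)  =[mul_comm →]=  (a * (a + 0))    ⊢ ((a * (a + 0)) + (- a))
(6) a  =[mul_one ←]=  (a * 1)    ⊢ E2

YES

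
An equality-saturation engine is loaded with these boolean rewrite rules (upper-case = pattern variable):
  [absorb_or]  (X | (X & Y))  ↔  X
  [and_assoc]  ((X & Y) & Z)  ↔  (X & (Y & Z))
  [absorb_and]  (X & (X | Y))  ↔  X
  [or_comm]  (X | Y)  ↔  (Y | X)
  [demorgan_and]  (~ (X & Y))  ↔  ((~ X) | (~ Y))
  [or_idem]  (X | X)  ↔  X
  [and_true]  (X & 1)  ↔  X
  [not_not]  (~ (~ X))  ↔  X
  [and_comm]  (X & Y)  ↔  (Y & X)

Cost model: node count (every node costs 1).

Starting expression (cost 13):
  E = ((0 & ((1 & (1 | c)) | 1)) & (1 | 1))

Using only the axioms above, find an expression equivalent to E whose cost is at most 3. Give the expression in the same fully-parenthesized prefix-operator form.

(0 & 1)   [cost 3]

step 1: absorb_and (→) rewrites (1 & (1 | c)) into 1, now ((0 & (1 | 1)) & (1 | 1))
step 2: or_idem (→) rewrites (1 | 1) into 1, now ((0 & 1) & (1 | 1))
step 3: or_idem (→) rewrites (1 | 1) into 1, now ((0 & 1) & 1)
step 4: and_true (→) rewrites (0 & 1) into 0, reaching cost 3 (bound 3)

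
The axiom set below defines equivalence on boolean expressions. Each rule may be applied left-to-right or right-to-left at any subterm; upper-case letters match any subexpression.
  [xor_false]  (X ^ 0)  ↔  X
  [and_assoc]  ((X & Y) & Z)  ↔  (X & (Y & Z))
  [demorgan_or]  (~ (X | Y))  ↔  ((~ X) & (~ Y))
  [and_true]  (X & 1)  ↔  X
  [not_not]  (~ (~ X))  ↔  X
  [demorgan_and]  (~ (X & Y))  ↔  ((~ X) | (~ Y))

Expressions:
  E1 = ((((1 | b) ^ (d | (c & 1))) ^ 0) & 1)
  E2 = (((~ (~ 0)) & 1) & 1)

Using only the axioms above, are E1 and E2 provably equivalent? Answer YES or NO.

NO

All listed rules preserve value, hence provable equivalence implies equal values everywhere; look for a separating assignment.
b=0, c=0, d=0 gives E1 ↦ 1, E2 ↦ 0; values differ ⇒ not provably equivalent.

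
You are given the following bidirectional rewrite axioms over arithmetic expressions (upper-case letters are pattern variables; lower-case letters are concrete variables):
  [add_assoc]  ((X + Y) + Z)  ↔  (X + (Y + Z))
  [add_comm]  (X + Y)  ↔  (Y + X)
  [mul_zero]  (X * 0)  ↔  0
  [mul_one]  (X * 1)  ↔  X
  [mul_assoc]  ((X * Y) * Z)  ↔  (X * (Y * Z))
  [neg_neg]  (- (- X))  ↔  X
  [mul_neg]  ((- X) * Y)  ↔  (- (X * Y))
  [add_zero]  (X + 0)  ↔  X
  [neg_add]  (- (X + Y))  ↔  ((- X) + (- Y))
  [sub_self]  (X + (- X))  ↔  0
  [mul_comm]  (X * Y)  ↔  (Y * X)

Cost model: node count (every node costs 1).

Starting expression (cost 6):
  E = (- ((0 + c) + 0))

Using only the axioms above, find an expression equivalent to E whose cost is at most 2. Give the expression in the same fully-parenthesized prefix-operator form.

step 1: add_comm (→) rewrites (0 + c) into (c + 0), now (- ((c + 0) + 0))
step 2: add_zero (→) rewrites (c + 0) into c, now (- (c + 0))
step 3: add_zero (→) rewrites (c + 0) into c, reaching cost 2 (bound 2)

(- c)   [cost 2]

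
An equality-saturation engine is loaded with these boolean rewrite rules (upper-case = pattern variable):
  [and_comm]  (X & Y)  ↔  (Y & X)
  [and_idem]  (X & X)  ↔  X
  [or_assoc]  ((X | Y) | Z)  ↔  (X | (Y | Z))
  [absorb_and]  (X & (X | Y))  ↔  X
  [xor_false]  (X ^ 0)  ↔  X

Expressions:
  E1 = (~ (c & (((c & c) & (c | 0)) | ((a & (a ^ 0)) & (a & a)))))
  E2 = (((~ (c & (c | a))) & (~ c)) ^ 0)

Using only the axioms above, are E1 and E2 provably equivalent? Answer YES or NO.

YES

step 1: xor_false (→) rewrites (a ^ 0) into a, now (~ (c & (((c & c) & (c | 0)) | ((a & a) & (a & a)))))
step 2: and_idem (→) rewrites (c & c) into c, now (~ (c & ((c & (c | 0)) | ((a & a) & (a & a)))))
step 3: and_idem (→) rewrites ((a & a) & (a & a)) into (a & a), now (~ (c & ((c & (c | 0)) | (a & a))))
step 4: absorb_and (→) rewrites (c & (c | 0)) into c, now (~ (c & (c | (a & a))))
step 5: and_idem (→) rewrites (a & a) into a, now (~ (c & (c | a)))
step 6: absorb_and (→) rewrites (c & (c | a)) into c, now (~ c)
step 7: and_idem (←) rewrites (~ c) into ((~ c) & (~ c))
step 8: absorb_and (←) rewrites c into (c & (c | a)), now ((~ (c & (c | a))) & (~ c))
step 9: xor_false (←) rewrites ((~ (c & (c | a))) & (~ c)) into (((~ (c & (c | a))) & (~ c)) ^ 0), which is E2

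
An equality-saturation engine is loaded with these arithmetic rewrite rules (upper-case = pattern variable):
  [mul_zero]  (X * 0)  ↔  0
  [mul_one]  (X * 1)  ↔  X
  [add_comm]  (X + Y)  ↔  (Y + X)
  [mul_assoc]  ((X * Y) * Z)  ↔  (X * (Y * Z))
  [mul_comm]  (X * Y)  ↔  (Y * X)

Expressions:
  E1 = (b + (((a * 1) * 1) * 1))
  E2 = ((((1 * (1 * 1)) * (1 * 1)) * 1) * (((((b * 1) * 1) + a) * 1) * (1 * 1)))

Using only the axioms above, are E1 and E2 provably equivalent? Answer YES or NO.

YES

step 1: mul_one (→) rewrites (((a * 1) * 1) * 1) into ((a * 1) * 1), now (b + ((a * 1) * 1))
step 2: mul_one (→) rewrites ((a * 1) * 1) into (a * 1), now (b + (a * 1))
step 3: mul_one (→) rewrites (a * 1) into a, now (b + a)
step 4: mul_one (←) rewrites (b + a) into ((b + a) * 1)
step 5: mul_one (←) rewrites ((b + a) * 1) into (((b + a) * 1) * 1)
step 6: mul_one (←) rewrites b into (b * 1), now ((((b * 1) + a) * 1) * 1)
step 7: mul_one (←) rewrites 1 into (1 * 1), now ((((b * 1) + a) * 1) * (1 * 1))
step 8: mul_one (←) rewrites 1 into (1 * 1), now ((((b * 1) + a) * 1) * (1 * (1 * 1)))
step 9: mul_one (←) rewrites b into (b * 1), now (((((b * 1) * 1) + a) * 1) * (1 * (1 * 1)))
step 10: mul_one (←) rewrites 1 into (1 * 1), now (((((b * 1) * 1) + a) * 1) * (1 * (1 * (1 * 1))))
step 11: mul_one (←) rewrites 1 into (1 * 1), now (((((b * 1) * 1) + a) * 1) * ((1 * 1) * (1 * (1 * 1))))
step 12: mul_one (←) rewrites 1 into (1 * 1), now (((((b * 1) * 1) + a) * (1 * 1)) * ((1 * 1) * (1 * (1 * 1))))
step 13: mul_comm (→) rewrites (1 * (1 * 1)) into ((1 * 1) * 1), now (((((b * 1) * 1) + a) * (1 * 1)) * ((1 * 1) * ((1 * 1) * 1)))
step 14: mul_comm (→) rewrites (((((b * 1) * 1) + a) * (1 * 1)) * ((1 * 1) * ((1 * 1) * 1))) into (((1 * 1) * ((1 * 1) * 1)) * ((((b * 1) * 1) + a) * (1 * 1)))
step 15: mul_assoc (←) rewrites ((1 * 1) * ((1 * 1) * 1)) into (((1 * 1) * (1 * 1)) * 1), now ((((1 * 1) * (1 * 1)) * 1) * ((((b * 1) * 1) + a) * (1 * 1)))
step 16: mul_one (←) rewrites 1 into (1 * 1), now ((((1 * (1 * 1)) * (1 * 1)) * 1) * ((((b * 1) * 1) + a) * (1 * 1)))
step 17: mul_one (←) rewrites (((b * 1) * 1) + a) into ((((b * 1) * 1) + a) * 1), which is E2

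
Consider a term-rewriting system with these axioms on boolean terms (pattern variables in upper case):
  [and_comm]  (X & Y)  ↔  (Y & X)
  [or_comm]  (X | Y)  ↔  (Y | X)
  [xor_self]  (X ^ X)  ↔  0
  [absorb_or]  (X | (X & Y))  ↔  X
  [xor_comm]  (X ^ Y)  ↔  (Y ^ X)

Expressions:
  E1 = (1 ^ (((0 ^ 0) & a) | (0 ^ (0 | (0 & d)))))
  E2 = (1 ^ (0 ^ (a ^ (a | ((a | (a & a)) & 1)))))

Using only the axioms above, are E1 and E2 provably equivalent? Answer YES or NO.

YES

1. [absorb_or →] (0 | (0 & d))  →  0;  E1 = (1 ^ (((0 ^ 0) & a) | (0 ^ 0)))
2. [or_comm →] (((0 ^ 0) & a) | (0 ^ 0))  →  ((0 ^ 0) | ((0 ^ 0) & a));  E1 = (1 ^ ((0 ^ 0) | ((0 ^ 0) & a)))
3. [absorb_or →] ((0 ^ 0) | ((0 ^ 0) & a))  →  (0 ^ 0);  E1 = (1 ^ (0 ^ 0))
4. [xor_self ←] 0  →  (a ^ a);  E1 = (1 ^ (0 ^ (a ^ a)))
5. [absorb_or ←] a  →  (a | (a & 1));  E1 = (1 ^ (0 ^ (a ^ (a | (a & 1)))))
6. [absorb_or ←] a  →  (a | (a & a));  this is E2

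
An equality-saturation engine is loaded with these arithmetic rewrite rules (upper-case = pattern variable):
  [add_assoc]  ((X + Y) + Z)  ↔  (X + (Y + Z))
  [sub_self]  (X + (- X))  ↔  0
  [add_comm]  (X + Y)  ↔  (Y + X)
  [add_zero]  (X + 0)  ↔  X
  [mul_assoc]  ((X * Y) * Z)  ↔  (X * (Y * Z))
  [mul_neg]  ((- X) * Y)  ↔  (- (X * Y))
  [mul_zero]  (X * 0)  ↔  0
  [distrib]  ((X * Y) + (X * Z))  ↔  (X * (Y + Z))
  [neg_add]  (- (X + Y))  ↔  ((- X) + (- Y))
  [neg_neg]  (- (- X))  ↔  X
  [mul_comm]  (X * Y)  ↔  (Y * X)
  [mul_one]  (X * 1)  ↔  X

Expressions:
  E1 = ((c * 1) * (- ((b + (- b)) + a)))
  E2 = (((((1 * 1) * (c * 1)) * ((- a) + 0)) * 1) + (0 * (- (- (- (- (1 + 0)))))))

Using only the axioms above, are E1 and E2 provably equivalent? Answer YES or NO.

YES

1. [sub_self →] (b + (- b))  →  0;  E1 = ((c * 1) * (- (0 + a)))
2. [add_comm →] (0 + a)  →  (a + 0);  E1 = ((c * 1) * (- (a + 0)))
3. [mul_one →] (c * 1)  →  c;  E1 = (c * (- (a + 0)))
4. [add_zero →] (a + 0)  →  a;  E1 = (c * (- a))
5. [mul_comm →] (c * (- a))  →  ((- a) * c)
6. [add_zero ←] ((- a) * c)  →  (((- a) * c) + 0)
7. [add_comm →] (((- a) * c) + 0)  →  (0 + ((- a) * c))
8. [mul_one ←] c  →  (c * 1);  E1 = (0 + ((- a) * (c * 1)))
9. [mul_one ←] ((- a) * (c * 1))  →  (((- a) * (c * 1)) * 1);  E1 = (0 + (((- a) * (c * 1)) * 1))
10. [mul_one ←] 0  →  (0 * 1);  E1 = ((0 * 1) + (((- a) * (c * 1)) * 1))
11. [add_comm →] ((0 * 1) + (((- a) * (c * 1)) * 1))  →  ((((- a) * (c * 1)) * 1) + (0 * 1))
12. [mul_comm →] ((- a) * (c * 1))  →  ((c * 1) * (- a));  E1 = ((((c * 1) * (- a)) * 1) + (0 * 1))
13. [neg_neg ←] 1  →  (- (- 1));  E1 = ((((c * 1) * (- a)) * 1) + (0 * (- (- 1))))
14. [mul_one ←] (c * 1)  →  ((c * 1) * 1);  E1 = (((((c * 1) * 1) * (- a)) * 1) + (0 * (- (- 1))))
15. [mul_comm →] ((c * 1) * 1)  →  (1 * (c * 1));  E1 = ((((1 * (c * 1)) * (- a)) * 1) + (0 * (- (- 1))))
16. [add_zero ←] (- a)  →  ((- a) + 0);  E1 = ((((1 * (c * 1)) * ((- a) + 0)) * 1) + (0 * (- (- 1))))
17. [add_zero ←] 1  →  (1 + 0);  E1 = ((((1 * (c * 1)) * ((- a) + 0)) * 1) + (0 * (- (- (1 + 0)))))
18. [mul_one ←] 1  →  (1 * 1);  E1 = (((((1 * 1) * (c * 1)) * ((- a) + 0)) * 1) + (0 * (- (- (1 + 0)))))
19. [neg_neg ←] (1 + 0)  →  (- (- (1 + 0)));  this is E2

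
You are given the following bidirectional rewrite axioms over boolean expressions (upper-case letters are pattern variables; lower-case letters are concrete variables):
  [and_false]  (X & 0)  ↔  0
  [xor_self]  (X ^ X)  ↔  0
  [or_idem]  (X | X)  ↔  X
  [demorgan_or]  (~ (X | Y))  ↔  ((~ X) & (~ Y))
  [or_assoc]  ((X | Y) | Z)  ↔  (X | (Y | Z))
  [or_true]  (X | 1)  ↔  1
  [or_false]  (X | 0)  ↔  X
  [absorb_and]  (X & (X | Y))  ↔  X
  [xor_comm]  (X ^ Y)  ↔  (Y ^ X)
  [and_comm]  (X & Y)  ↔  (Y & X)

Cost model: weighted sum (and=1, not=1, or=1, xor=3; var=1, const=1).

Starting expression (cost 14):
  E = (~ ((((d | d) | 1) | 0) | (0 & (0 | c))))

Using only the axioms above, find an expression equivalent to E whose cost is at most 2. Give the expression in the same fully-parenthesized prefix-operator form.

(~ 1)   [cost 2]

(1) (d | d)  =[or_idem →]=  d    ⊢ (~ (((d | 1) | 0) | (0 & (0 | c))))
(2) (0 & (0 | c))  =[absorb_and →]=  0    ⊢ (~ (((d | 1) | 0) | 0))
(3) ((d | 1) | 0)  =[or_false →]=  (d | 1)    ⊢ (~ ((d | 1) | 0))
(4) (d | 1)  =[or_true →]=  1    ⊢ (~ (1 | 0))
(5) (1 | 0)  =[or_false →]=  1    ⊢ cost 2, within 2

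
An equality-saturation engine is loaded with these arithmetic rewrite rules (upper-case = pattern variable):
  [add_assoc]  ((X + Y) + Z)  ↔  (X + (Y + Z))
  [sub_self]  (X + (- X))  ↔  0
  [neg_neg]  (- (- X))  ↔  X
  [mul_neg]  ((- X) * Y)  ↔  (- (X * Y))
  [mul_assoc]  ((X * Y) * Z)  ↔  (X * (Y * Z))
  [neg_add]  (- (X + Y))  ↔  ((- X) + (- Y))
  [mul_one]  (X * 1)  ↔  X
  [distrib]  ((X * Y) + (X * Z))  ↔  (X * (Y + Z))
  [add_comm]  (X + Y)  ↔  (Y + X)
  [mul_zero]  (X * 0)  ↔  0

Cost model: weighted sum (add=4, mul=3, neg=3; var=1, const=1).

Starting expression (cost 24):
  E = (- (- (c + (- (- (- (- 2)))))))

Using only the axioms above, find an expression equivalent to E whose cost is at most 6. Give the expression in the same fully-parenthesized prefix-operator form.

step 1: neg_neg (→) rewrites (- (- (c + (- (- (- (- 2))))))) into (c + (- (- (- (- 2)))))
step 2: neg_neg (→) rewrites (- (- (- (- 2)))) into (- (- 2)), now (c + (- (- 2)))
step 3: neg_neg (→) rewrites (- (- 2)) into 2, reaching cost 6 (bound 6)

(c + 2)   [cost 6]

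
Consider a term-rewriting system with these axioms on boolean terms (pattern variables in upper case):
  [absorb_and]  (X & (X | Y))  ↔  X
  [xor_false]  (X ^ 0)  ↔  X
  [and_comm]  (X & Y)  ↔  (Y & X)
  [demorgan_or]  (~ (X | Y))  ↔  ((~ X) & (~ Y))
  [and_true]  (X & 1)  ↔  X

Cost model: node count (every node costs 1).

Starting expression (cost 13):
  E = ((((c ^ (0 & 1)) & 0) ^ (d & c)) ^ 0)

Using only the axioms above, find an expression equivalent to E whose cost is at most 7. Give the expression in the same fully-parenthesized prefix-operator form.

((c & 0) ^ (d & c))   [cost 7]

1. [and_true →] (0 & 1)  →  0;  E = ((((c ^ 0) & 0) ^ (d & c)) ^ 0)
2. [xor_false →] ((((c ^ 0) & 0) ^ (d & c)) ^ 0)  →  (((c ^ 0) & 0) ^ (d & c))
3. [xor_false →] (c ^ 0)  →  c;  cost 7 ≤ 7, done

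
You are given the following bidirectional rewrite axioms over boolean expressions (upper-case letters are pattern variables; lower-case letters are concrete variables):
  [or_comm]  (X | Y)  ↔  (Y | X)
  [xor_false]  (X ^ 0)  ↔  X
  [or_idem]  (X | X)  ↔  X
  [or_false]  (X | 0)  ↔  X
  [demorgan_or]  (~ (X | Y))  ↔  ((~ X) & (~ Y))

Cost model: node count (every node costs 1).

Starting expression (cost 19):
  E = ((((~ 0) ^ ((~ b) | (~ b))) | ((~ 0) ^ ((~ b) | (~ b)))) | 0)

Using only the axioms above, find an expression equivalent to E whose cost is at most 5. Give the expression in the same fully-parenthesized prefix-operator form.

(1) (((~ 0) ^ ((~ b) | (~ b))) | ((~ 0) ^ ((~ b) | (~ b))))  =[or_idem →]=  ((~ 0) ^ ((~ b) | (~ b)))    ⊢ (((~ 0) ^ ((~ b) | (~ b))) | 0)
(2) (((~ 0) ^ ((~ b) | (~ b))) | 0)  =[or_false →]=  ((~ 0) ^ ((~ b) | (~ b)))
(3) ((~ b) | (~ b))  =[or_idem →]=  (~ b)    ⊢ cost 5, within 5

((~ 0) ^ (~ b))   [cost 5]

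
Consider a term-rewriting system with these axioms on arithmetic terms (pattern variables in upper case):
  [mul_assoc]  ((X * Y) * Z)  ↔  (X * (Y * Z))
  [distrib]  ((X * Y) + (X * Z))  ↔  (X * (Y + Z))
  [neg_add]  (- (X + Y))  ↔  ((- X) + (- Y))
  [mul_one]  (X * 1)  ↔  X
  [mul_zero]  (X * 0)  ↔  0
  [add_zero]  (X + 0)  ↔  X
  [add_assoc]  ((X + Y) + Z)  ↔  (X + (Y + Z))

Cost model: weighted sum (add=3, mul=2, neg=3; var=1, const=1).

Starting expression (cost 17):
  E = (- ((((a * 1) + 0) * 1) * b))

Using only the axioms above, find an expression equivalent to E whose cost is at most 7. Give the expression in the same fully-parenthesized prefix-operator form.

step 1: mul_one (→) rewrites (((a * 1) + 0) * 1) into ((a * 1) + 0), now (- (((a * 1) + 0) * b))
step 2: mul_one (→) rewrites (a * 1) into a, now (- ((a + 0) * b))
step 3: add_zero (→) rewrites (a + 0) into a, reaching cost 7 (bound 7)

(- (a * b))   [cost 7]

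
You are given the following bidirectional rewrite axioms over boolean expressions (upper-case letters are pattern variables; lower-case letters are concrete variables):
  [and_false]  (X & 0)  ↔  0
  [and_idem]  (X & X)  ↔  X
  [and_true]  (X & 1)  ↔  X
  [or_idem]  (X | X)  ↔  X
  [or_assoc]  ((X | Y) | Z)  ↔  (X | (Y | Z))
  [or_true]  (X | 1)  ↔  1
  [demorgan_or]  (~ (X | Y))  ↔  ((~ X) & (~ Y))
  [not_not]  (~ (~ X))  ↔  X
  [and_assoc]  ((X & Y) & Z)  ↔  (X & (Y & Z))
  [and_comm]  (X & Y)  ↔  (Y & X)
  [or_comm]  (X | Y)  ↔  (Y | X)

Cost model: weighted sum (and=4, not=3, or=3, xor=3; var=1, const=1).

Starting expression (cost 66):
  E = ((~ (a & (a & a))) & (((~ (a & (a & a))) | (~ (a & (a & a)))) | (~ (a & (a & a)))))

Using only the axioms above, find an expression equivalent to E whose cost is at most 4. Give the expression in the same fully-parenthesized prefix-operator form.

(~ a)   [cost 4]

step 1: or_idem (→) rewrites ((~ (a & (a & a))) | (~ (a & (a & a)))) into (~ (a & (a & a))), now ((~ (a & (a & a))) & ((~ (a & (a & a))) | (~ (a & (a & a)))))
step 2: or_idem (→) rewrites ((~ (a & (a & a))) | (~ (a & (a & a)))) into (~ (a & (a & a))), now ((~ (a & (a & a))) & (~ (a & (a & a))))
step 3: and_idem (→) rewrites ((~ (a & (a & a))) & (~ (a & (a & a)))) into (~ (a & (a & a)))
step 4: and_idem (→) rewrites (a & a) into a, now (~ (a & a))
step 5: and_idem (→) rewrites (a & a) into a, reaching cost 4 (bound 4)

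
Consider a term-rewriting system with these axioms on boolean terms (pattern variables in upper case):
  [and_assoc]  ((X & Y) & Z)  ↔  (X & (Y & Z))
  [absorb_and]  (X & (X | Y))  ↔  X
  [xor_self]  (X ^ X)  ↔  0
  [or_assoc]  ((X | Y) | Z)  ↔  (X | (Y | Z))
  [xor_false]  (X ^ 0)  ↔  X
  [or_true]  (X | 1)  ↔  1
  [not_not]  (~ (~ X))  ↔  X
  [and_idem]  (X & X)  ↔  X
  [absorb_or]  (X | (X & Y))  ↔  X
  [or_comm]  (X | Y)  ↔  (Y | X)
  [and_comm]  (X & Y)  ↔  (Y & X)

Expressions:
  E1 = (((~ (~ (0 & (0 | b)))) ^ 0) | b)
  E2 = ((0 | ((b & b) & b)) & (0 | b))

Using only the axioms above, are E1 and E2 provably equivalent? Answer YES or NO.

YES

step 1: absorb_and (→) rewrites (0 & (0 | b)) into 0, now (((~ (~ 0)) ^ 0) | b)
step 2: not_not (→) rewrites (~ (~ 0)) into 0, now ((0 ^ 0) | b)
step 3: xor_false (→) rewrites (0 ^ 0) into 0, now (0 | b)
step 4: and_idem (←) rewrites (0 | b) into ((0 | b) & (0 | b))
step 5: and_idem (←) rewrites b into (b & b), now ((0 | (b & b)) & (0 | b))
step 6: and_idem (←) rewrites b into (b & b), which is E2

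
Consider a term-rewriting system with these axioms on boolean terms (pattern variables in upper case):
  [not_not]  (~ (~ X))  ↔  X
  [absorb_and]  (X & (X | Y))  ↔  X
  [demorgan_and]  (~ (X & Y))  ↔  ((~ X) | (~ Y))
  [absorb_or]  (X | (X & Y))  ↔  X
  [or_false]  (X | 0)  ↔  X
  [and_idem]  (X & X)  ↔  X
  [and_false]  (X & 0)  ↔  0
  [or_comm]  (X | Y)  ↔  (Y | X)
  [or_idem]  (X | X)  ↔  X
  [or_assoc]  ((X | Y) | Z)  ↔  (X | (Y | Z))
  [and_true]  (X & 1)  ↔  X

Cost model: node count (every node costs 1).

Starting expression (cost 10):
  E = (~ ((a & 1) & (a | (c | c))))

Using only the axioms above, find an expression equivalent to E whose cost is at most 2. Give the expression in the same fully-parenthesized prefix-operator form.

step 1: or_idem (→) rewrites (c | c) into c, now (~ ((a & 1) & (a | c)))
step 2: and_true (→) rewrites (a & 1) into a, now (~ (a & (a | c)))
step 3: absorb_and (→) rewrites (a & (a | c)) into a, reaching cost 2 (bound 2)

(~ a)   [cost 2]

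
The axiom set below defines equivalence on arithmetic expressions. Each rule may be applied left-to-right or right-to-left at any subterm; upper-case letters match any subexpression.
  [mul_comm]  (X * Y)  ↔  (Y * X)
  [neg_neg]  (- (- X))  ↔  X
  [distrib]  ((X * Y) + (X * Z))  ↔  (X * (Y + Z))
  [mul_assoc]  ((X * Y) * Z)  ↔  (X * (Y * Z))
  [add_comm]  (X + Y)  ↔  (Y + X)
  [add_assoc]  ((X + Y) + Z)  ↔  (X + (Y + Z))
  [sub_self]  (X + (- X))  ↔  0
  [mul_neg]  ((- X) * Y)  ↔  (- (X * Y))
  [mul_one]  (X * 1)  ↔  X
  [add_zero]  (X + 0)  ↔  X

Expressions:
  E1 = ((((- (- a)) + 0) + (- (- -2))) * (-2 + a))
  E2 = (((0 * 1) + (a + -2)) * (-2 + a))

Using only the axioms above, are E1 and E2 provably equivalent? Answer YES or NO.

(1) ((- (- a)) + 0)  =[add_zero →]=  (- (- a))    ⊢ (((- (- a)) + (- (- -2))) * (-2 + a))
(2) (- (- a))  =[neg_neg →]=  a    ⊢ ((a + (- (- -2))) * (-2 + a))
(3) (- (- -2))  =[neg_neg →]=  -2    ⊢ ((a + -2) * (-2 + a))
(4) (a + -2)  =[add_zero ←]=  ((a + -2) + 0)    ⊢ (((a + -2) + 0) * (-2 + a))
(5) ((a + -2) + 0)  =[add_comm →]=  (0 + (a + -2))    ⊢ ((0 + (a + -2)) * (-2 + a))
(6) 0  =[mul_one ←]=  (0 * 1)    ⊢ E2

YES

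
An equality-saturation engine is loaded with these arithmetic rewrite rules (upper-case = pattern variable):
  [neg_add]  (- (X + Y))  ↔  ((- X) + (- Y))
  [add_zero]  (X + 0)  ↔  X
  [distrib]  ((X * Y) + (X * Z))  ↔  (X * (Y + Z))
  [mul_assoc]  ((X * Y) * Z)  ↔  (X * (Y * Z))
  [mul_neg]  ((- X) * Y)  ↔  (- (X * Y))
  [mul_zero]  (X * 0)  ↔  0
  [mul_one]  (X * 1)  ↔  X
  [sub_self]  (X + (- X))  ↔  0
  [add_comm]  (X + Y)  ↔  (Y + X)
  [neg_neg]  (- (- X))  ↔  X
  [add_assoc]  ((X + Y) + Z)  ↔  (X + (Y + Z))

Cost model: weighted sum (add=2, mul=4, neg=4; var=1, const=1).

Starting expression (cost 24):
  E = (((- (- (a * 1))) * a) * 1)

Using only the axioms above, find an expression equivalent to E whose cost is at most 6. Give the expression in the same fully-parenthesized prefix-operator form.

step 1: mul_one (→) rewrites (((- (- (a * 1))) * a) * 1) into ((- (- (a * 1))) * a)
step 2: neg_neg (→) rewrites (- (- (a * 1))) into (a * 1), now ((a * 1) * a)
step 3: mul_one (→) rewrites (a * 1) into a, reaching cost 6 (bound 6)

(a * a)   [cost 6]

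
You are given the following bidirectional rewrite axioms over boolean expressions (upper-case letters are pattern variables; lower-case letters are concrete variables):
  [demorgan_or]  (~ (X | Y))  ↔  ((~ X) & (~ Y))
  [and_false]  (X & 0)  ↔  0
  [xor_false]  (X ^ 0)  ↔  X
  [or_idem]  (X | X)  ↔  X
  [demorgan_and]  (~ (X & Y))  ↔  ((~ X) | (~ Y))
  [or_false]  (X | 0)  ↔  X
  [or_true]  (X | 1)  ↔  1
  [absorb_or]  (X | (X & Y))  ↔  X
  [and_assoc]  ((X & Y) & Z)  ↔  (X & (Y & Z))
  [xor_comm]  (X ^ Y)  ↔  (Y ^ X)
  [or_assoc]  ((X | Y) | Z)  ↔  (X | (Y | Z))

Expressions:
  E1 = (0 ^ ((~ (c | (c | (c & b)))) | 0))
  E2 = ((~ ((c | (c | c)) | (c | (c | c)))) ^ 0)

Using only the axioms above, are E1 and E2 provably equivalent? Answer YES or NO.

YES

(1) (c | (c & b))  =[absorb_or →]=  c    ⊢ (0 ^ ((~ (c | c)) | 0))
(2) (0 ^ ((~ (c | c)) | 0))  =[xor_comm →]=  (((~ (c | c)) | 0) ^ 0)
(3) ((~ (c | c)) | 0)  =[or_false →]=  (~ (c | c))    ⊢ ((~ (c | c)) ^ 0)
(4) ((~ (c | c)) ^ 0)  =[xor_false →]=  (~ (c | c))
(5) c  =[or_idem ←]=  (c | c)    ⊢ (~ (c | (c | c)))
(6) (~ (c | (c | c)))  =[xor_false ←]=  ((~ (c | (c | c))) ^ 0)
(7) (c | (c | c))  =[or_idem ←]=  ((c | (c | c)) | (c | (c | c)))    ⊢ E2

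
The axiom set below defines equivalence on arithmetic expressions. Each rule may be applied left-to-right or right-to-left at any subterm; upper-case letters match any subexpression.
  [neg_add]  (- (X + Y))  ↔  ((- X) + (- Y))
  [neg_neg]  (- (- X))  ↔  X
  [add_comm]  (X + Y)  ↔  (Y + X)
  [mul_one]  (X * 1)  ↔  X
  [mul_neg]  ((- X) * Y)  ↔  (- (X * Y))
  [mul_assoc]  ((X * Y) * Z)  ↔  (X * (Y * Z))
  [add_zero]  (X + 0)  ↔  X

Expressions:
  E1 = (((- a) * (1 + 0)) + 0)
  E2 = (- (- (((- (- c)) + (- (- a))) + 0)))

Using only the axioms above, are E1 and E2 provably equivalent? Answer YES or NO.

NO

Every axiom is a valid identity, so a rewrite proof would force E1 and E2 to agree under every assignment.
At a=0, c=1: E1 = 0 but E2 = 1; they differ, so no derivation exists.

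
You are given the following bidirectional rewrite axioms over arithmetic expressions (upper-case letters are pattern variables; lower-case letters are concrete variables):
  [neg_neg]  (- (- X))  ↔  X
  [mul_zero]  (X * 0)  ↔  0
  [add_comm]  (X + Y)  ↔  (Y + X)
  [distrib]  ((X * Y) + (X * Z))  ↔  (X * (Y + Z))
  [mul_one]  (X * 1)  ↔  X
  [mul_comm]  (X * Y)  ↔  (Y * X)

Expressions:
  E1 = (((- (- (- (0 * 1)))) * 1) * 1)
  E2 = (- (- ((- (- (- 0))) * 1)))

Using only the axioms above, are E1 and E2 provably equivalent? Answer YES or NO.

YES

(1) (- (- (0 * 1)))  =[neg_neg →]=  (0 * 1)    ⊢ (((- (0 * 1)) * 1) * 1)
(2) ((- (0 * 1)) * 1)  =[mul_one →]=  (- (0 * 1))    ⊢ ((- (0 * 1)) * 1)
(3) ((- (0 * 1)) * 1)  =[mul_one →]=  (- (0 * 1))
(4) (0 * 1)  =[mul_one →]=  0    ⊢ (- 0)
(5) (- 0)  =[mul_one ←]=  ((- 0) * 1)
(6) ((- 0) * 1)  =[neg_neg ←]=  (- (- ((- 0) * 1)))
(7) (- 0)  =[neg_neg ←]=  (- (- (- 0)))    ⊢ E2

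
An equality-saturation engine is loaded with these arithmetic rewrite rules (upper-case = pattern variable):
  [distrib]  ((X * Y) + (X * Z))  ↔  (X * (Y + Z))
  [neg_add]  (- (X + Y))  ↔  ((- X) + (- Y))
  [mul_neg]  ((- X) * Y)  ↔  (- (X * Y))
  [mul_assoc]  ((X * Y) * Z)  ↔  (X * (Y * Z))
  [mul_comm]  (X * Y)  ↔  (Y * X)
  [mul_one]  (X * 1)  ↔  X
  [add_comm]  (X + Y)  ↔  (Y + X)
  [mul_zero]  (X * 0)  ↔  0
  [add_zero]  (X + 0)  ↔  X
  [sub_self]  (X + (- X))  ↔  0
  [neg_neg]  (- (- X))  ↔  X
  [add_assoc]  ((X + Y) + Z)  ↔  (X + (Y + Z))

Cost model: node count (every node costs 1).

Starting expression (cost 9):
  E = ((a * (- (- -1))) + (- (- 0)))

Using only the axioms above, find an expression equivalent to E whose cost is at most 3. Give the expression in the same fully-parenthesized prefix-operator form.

(a * -1)   [cost 3]

(1) (- (- 0))  =[neg_neg →]=  0    ⊢ ((a * (- (- -1))) + 0)
(2) ((a * (- (- -1))) + 0)  =[add_zero →]=  (a * (- (- -1)))
(3) (- (- -1))  =[neg_neg →]=  -1    ⊢ cost 3, within 3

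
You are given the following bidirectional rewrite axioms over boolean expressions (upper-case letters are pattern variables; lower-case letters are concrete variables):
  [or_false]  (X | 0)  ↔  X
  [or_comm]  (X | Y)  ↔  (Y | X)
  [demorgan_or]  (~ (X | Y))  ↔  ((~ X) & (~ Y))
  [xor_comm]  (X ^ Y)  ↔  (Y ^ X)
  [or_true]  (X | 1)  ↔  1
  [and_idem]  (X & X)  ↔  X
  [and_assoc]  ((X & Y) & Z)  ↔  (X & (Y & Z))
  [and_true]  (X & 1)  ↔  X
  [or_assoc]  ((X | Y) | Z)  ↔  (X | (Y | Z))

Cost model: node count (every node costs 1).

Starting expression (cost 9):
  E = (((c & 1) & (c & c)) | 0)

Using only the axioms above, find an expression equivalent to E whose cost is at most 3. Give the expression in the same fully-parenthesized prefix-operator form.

step 1: and_true (→) rewrites (c & 1) into c, now ((c & (c & c)) | 0)
step 2: and_idem (→) rewrites (c & c) into c, now ((c & c) | 0)
step 3: or_false (→) rewrites ((c & c) | 0) into (c & c), reaching cost 3 (bound 3)

(c & c)   [cost 3]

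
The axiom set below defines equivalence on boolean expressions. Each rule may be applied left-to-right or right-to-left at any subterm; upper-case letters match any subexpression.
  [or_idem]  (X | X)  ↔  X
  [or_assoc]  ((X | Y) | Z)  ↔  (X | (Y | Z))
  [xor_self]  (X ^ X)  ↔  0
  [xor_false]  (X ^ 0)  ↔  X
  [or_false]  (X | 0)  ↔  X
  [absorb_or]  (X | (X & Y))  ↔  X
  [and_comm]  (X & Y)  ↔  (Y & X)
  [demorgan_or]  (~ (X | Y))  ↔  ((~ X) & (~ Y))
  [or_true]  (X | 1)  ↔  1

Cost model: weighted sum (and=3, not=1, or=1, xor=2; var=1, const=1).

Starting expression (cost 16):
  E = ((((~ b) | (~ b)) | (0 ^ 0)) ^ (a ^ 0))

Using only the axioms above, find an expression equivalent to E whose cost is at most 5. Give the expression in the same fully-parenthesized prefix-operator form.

(1) ((~ b) | (~ b))  =[or_idem →]=  (~ b)    ⊢ (((~ b) | (0 ^ 0)) ^ (a ^ 0))
(2) (0 ^ 0)  =[xor_false →]=  0    ⊢ (((~ b) | 0) ^ (a ^ 0))
(3) (a ^ 0)  =[xor_false →]=  a    ⊢ (((~ b) | 0) ^ a)
(4) ((~ b) | 0)  =[or_false →]=  (~ b)    ⊢ cost 5, within 5

((~ b) ^ a)   [cost 5]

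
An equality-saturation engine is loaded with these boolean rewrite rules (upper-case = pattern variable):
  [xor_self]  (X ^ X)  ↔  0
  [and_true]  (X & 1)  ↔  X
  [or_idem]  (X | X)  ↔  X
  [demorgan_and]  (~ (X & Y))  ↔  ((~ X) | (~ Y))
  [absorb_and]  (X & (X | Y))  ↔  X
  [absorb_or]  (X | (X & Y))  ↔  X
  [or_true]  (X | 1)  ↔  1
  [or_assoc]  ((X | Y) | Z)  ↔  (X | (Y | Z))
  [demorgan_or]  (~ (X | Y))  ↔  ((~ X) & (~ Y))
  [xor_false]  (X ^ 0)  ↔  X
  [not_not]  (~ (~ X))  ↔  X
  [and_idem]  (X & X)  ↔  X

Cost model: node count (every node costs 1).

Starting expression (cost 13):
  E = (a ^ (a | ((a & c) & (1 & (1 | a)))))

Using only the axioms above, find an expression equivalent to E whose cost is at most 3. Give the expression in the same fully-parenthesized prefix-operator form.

(1) (1 & (1 | a))  =[absorb_and →]=  1    ⊢ (a ^ (a | ((a & c) & 1)))
(2) ((a & c) & 1)  =[and_true →]=  (a & c)    ⊢ (a ^ (a | (a & c)))
(3) (a | (a & c))  =[absorb_or →]=  a    ⊢ cost 3, within 3

(a ^ a)   [cost 3]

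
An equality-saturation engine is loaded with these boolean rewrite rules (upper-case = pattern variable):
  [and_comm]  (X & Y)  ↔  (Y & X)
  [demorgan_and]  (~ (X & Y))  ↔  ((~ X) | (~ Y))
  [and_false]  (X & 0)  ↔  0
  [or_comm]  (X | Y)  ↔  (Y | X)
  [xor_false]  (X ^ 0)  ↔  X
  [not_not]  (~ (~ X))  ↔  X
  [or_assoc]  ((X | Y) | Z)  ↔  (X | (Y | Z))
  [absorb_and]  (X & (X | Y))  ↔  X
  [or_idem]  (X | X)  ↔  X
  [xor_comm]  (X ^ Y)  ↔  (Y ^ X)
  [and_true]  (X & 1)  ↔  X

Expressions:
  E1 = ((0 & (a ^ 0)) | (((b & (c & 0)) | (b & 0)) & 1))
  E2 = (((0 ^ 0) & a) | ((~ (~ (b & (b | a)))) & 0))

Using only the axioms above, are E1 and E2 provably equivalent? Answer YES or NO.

YES

(1) (c & 0)  =[and_false →]=  0    ⊢ ((0 & (a ^ 0)) | (((b & 0) | (b & 0)) & 1))
(2) ((b & 0) | (b & 0))  =[or_idem →]=  (b & 0)    ⊢ ((0 & (a ^ 0)) | ((b & 0) & 1))
(3) (a ^ 0)  =[xor_false →]=  a    ⊢ ((0 & a) | ((b & 0) & 1))
(4) ((b & 0) & 1)  =[and_true →]=  (b & 0)    ⊢ ((0 & a) | (b & 0))
(5) b  =[not_not ←]=  (~ (~ b))    ⊢ ((0 & a) | ((~ (~ b)) & 0))
(6) 0  =[xor_false ←]=  (0 ^ 0)    ⊢ (((0 ^ 0) & a) | ((~ (~ b)) & 0))
(7) b  =[absorb_and ←]=  (b & (b | a))    ⊢ E2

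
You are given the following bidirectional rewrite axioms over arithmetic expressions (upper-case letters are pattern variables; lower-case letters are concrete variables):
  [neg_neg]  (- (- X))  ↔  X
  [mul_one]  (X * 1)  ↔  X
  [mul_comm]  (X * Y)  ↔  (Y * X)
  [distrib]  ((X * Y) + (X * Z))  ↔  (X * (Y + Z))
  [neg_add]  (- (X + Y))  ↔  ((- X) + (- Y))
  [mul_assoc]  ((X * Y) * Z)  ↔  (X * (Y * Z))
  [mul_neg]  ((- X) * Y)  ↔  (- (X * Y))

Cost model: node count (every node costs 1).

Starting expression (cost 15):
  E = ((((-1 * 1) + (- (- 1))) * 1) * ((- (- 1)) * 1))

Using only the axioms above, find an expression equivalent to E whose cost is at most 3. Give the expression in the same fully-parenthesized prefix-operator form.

1. [neg_neg →] (- (- 1))  →  1;  E = ((((-1 * 1) + 1) * 1) * ((- (- 1)) * 1))
2. [neg_neg →] (- (- 1))  →  1;  E = ((((-1 * 1) + 1) * 1) * (1 * 1))
3. [mul_one →] (1 * 1)  →  1;  E = ((((-1 * 1) + 1) * 1) * 1)
4. [mul_one →] ((((-1 * 1) + 1) * 1) * 1)  →  (((-1 * 1) + 1) * 1)
5. [mul_comm →] (-1 * 1)  →  (1 * -1);  E = (((1 * -1) + 1) * 1)
6. [mul_one →] (((1 * -1) + 1) * 1)  →  ((1 * -1) + 1)
7. [mul_comm →] (1 * -1)  →  (-1 * 1);  E = ((-1 * 1) + 1)
8. [mul_one →] (-1 * 1)  →  -1;  cost 3 ≤ 3, done

(-1 + 1)   [cost 3]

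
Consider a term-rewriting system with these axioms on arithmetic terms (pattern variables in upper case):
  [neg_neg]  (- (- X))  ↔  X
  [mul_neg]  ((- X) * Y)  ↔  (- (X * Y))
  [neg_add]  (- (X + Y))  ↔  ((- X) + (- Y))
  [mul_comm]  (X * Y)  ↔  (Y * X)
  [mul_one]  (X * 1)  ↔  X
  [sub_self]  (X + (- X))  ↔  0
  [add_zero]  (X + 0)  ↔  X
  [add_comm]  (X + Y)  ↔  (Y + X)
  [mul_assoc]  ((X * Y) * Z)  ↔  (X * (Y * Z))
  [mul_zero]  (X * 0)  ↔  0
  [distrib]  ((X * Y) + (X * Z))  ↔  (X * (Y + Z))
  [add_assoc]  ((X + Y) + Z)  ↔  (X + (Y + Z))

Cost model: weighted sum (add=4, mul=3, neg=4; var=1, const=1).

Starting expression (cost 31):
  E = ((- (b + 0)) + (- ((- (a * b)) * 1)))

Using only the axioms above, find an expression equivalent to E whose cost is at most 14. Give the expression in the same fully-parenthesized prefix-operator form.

((- b) + (a * b))   [cost 14]

step 1: mul_one (→) rewrites ((- (a * b)) * 1) into (- (a * b)), now ((- (b + 0)) + (- (- (a * b))))
step 2: add_zero (→) rewrites (b + 0) into b, now ((- b) + (- (- (a * b))))
step 3: neg_neg (→) rewrites (- (- (a * b))) into (a * b), reaching cost 14 (bound 14)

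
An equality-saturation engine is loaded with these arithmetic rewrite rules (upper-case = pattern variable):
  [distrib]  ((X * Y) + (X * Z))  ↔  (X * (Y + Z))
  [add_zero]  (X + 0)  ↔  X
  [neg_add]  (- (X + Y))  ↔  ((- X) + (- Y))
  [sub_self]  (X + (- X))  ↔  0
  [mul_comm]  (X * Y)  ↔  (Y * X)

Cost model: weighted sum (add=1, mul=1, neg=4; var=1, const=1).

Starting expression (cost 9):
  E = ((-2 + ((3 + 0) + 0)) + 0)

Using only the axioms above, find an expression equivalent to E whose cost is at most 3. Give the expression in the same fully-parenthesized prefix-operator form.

(-2 + 3)   [cost 3]

(1) ((-2 + ((3 + 0) + 0)) + 0)  =[add_zero →]=  (-2 + ((3 + 0) + 0))
(2) ((3 + 0) + 0)  =[add_zero →]=  (3 + 0)    ⊢ (-2 + (3 + 0))
(3) (3 + 0)  =[add_zero →]=  3    ⊢ cost 3, within 3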